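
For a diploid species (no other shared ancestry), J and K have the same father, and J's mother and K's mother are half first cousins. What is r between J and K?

0.265625

With two independent routes of shared ancestry, r is the sum of the two contributions.
J and K are related in two ways: half-sibs through their shared father (r = 1/4) and half second cousins through their mothers (r = 1/64).
r = 1/4 + 1/64 = 17/64 = 0.265625.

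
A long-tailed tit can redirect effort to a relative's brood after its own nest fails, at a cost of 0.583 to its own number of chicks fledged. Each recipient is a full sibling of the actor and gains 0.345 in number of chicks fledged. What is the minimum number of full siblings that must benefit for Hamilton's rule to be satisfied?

4

r to a full sibling = 1/2 (full sibs share both parents — two paths of length 2: r = 2·(1/2)^2 = 1/2).
Hamilton's rule: n·r·B > C  ⇒  n > C/(r·B) = 0.583/(0.5·0.345) = 3.38.
The smallest integer exceeding 3.38 is 4.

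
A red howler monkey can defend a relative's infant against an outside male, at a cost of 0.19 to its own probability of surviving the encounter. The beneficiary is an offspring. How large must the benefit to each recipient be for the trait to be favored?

0.38

r to an offspring = 1/2 (one parent–offspring link: r = (1/2)^1 = 1/2).
Hamilton's rule with n recipients of equal r: n·r·B > C, so B > C/(n·r) = 0.19/(1·0.5) = 0.38.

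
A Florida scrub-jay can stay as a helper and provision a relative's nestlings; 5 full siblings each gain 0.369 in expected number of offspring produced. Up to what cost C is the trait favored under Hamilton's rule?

r to a full sibling = 0.5 (full sibs share both parents — two paths of length 2: r = 2·(1/2)^2 = 1/2).
Hamilton's rule: n·r·B > C, so the trait is favored while C < n·r·B = 5·0.5·0.369 = 0.9225.

0.9225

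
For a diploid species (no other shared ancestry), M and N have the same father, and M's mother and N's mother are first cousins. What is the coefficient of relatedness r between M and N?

0.28125

Independent pedigree routes through distinct common ancestors add.
M and N are related in two ways: half-sibs through their shared father (r = 1/4) and second cousins through their mothers (r = 1/32).
r = 1/4 + 1/32 = 9/32 = 0.28125.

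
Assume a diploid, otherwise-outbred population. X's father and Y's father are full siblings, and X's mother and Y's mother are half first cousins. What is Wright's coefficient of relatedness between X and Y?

With two independent routes of shared ancestry, r is the sum of the two contributions.
X and Y are related in two ways: first cousins through their fathers (r = 1/8) and half second cousins through their mothers (r = 1/64).
r = 1/8 + 1/64 = 0.140625.

0.140625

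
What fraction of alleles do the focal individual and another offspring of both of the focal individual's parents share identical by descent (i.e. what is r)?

0.5

Each parent–offspring link contributes a factor of 1/2, and independent paths through distinct common ancestors add.
Full sibs share both parents — two paths of length 2: r = 2·(1/2)^2 = 1/2.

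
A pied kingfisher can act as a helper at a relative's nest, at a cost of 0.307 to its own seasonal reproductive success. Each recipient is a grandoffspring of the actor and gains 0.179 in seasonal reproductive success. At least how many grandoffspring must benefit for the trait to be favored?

7

r to a grandoffspring = 1/4 (two parent–offspring links: r = (1/2)^2 = 1/4).
Hamilton's rule: n·r·B > C  ⇒  n > C/(r·B) = 0.307/(0.25·0.179) = 6.86.
The smallest integer exceeding 6.86 is 7.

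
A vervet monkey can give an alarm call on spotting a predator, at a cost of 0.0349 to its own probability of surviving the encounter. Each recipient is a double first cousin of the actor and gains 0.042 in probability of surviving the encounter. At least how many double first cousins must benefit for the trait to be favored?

r to a double first cousin = 0.25 (double first cousins share both grandparent pairs — four paths of length 4: r = 4·(1/2)^4 = 1/4).
Hamilton's rule: n·r·B > C  ⇒  n > C/(r·B) = 0.0349/(0.25·0.042) = 3.324.
The smallest integer exceeding 3.324 is 4.

4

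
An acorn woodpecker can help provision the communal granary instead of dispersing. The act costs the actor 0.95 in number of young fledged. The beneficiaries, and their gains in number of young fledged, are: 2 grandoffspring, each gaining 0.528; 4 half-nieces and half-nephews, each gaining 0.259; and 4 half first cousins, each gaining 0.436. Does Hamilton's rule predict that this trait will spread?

No

Hamilton's rule: the trait is favored when the sum of r·B over every recipient exceeds the actor's cost C.
r to a grandoffspring = 0.25 (two parent–offspring links: r = (1/2)^2 = 1/4).
r to a half-niece or half-nephew = 0.125 (half-aunt/uncle↔niece/nephew: one path of length 3: r = (1/2)^3 = 1/8).
r to a half first cousin = 1/16 (half first cousins share one grandparent — one path of length 4: r = (1/2)^4 = 1/16).
Summing one r·B term per recipient: 2·0.25·0.528 + 4·0.125·0.259 + 4·0.0625·0.436 = 0.5025.
0.5025 < 0.95: the indirect benefit is less than the cost.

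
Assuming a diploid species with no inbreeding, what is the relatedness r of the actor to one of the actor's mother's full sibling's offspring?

Each parent–offspring link contributes a factor of 1/2, and independent paths through distinct common ancestors add.
First cousins share one grandparent pair — two paths of length 4: r = 2·(1/2)^4 = 1/8.

0.125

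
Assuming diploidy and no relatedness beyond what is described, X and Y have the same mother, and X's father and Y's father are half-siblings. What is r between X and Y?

With two independent routes of shared ancestry, r is the sum of the two contributions.
X and Y are related in two ways: half-sibs through their shared mother (r = 1/4) and half first cousins through their fathers (r = 1/16).
r = 1/4 + 1/16 = 5/16 = 0.3125.

0.3125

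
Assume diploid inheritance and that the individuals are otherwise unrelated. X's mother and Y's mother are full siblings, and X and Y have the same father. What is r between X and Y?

0.375

Wright's path rule: contributions from independent ancestry routes add.
X and Y are related in two ways: first cousins through their mothers (r = 1/8) and half-sibs through their shared father (r = 1/4).
r = 1/8 + 1/4 = 0.375.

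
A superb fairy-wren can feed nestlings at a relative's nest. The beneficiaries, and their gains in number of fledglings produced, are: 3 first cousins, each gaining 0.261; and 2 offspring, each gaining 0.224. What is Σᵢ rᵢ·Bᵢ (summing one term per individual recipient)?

r to a first cousin = 0.125 (first cousins share one grandparent pair — two paths of length 4: r = 2·(1/2)^4 = 1/8).
r to an offspring = 0.5 (one parent–offspring link: r = (1/2)^1 = 1/2).
Summing one r·B term per recipient: 3·0.125·0.261 + 2·0.5·0.224 = 0.321875.

0.321875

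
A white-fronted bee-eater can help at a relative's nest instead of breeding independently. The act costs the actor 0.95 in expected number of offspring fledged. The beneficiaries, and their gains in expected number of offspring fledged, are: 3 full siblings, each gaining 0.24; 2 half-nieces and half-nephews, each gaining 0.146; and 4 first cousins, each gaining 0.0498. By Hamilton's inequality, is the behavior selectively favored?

No

Hamilton's rule: the trait is favored when the sum of r·B over every recipient exceeds the actor's cost C.
r to a full sibling = 1/2 (full sibs share both parents — two paths of length 2: r = 2·(1/2)^2 = 1/2).
r to a half-niece or half-nephew = 0.125 (half-aunt/uncle↔niece/nephew: one path of length 3: r = (1/2)^3 = 1/8).
r to a first cousin = 0.125 (first cousins share one grandparent pair — two paths of length 4: r = 2·(1/2)^4 = 1/8).
Summing one r·B term per recipient: 3·0.5·0.24 + 2·0.125·0.146 + 4·0.125·0.0498 = 0.4214.
0.4214 < 0.95: the indirect benefit is less than the cost.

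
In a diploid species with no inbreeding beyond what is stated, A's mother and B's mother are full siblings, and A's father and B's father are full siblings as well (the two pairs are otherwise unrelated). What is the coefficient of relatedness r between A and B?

0.25

Relatedness sums over independent paths through distinct common ancestors.
A and B are related in two ways: first cousins through their mothers (r = 1/8) and first cousins through their fathers (r = 1/8) — i.e. double first cousins.
r = 1/8 + 1/8 = 0.25.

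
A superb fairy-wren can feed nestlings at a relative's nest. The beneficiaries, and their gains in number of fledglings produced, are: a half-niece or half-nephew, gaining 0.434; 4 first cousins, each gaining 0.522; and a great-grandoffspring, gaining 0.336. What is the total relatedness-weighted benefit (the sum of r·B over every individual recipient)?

r to a half-niece or half-nephew = 1/8 (half-aunt/uncle↔niece/nephew: one path of length 3: r = (1/2)^3 = 1/8).
r to a first cousin = 0.125 (first cousins share one grandparent pair — two paths of length 4: r = 2·(1/2)^4 = 1/8).
r to a great-grandoffspring = 1/8 (three parent–offspring links: r = (1/2)^3 = 1/8).
Summing one r·B term per recipient: 1·0.125·0.434 + 4·0.125·0.522 + 1·0.125·0.336 = 0.35725.

0.35725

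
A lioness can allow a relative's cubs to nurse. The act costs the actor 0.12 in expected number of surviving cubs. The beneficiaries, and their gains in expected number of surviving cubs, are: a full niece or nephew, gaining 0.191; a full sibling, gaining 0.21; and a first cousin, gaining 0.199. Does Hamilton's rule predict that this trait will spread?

Hamilton's rule: the trait is favored when the sum of r·B over every recipient exceeds the actor's cost C.
r to a full niece or nephew = 0.25 (full aunt/uncle↔niece/nephew: two paths of length 3 through the shared grandparent pair: r = 2·(1/2)^3 = 1/4).
r to a full sibling = 0.5 (full sibs share both parents — two paths of length 2: r = 2·(1/2)^2 = 1/2).
r to a first cousin = 0.125 (first cousins share one grandparent pair — two paths of length 4: r = 2·(1/2)^4 = 1/8).
Summing one r·B term per recipient: 1·0.25·0.191 + 1·0.5·0.21 + 1·0.125·0.199 = 0.177625.
0.177625 > 0.12: the indirect benefit exceeds the cost.

Yes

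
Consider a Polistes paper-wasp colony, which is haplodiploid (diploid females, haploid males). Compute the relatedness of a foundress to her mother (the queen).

One meiotic link between diploid queen and diploid daughter: r = 1/2.

0.5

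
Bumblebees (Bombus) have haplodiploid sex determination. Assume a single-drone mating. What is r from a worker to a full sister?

Haplodiploid full sisters inherit their father's entire haploid genome identically (contributing 1/2) and on average half of their mother's contribution (1/2 · 1/2 = 1/4); r = 1/2 + 1/4 = 3/4.

0.75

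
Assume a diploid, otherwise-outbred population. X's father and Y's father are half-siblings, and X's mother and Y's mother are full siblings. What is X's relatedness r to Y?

With two independent routes of shared ancestry, r is the sum of the two contributions.
X and Y are related in two ways: half first cousins through their fathers (r = 1/16) and first cousins through their mothers (r = 1/8).
r = 1/16 + 1/8 = 0.1875.

0.1875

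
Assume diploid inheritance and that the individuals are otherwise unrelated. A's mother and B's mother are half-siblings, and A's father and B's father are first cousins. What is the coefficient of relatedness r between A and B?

0.09375

Wright's path rule: contributions from independent ancestry routes add.
A and B are related in two ways: half first cousins through their mothers (r = 1/16) and second cousins through their fathers (r = 1/32).
r = 1/16 + 1/32 = 0.09375.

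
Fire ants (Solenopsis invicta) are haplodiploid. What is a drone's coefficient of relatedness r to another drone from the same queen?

Haploid brothers each carry a random half of the queen's diploid genome, so on average they share half: r = 1/2.

0.5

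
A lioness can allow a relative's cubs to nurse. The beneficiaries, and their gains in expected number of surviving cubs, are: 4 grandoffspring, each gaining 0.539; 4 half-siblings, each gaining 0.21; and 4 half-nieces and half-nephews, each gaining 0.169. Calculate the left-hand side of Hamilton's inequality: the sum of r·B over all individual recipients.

0.8335

r to a grandoffspring = 1/4 (two parent–offspring links: r = (1/2)^2 = 1/4).
r to a half-sibling = 0.25 (half-sibs share one parent — one path of length 2: r = (1/2)^2 = 1/4).
r to a half-niece or half-nephew = 0.125 (half-aunt/uncle↔niece/nephew: one path of length 3: r = (1/2)^3 = 1/8).
Summing one r·B term per recipient: 4·0.25·0.539 + 4·0.25·0.21 + 4·0.125·0.169 = 0.8335.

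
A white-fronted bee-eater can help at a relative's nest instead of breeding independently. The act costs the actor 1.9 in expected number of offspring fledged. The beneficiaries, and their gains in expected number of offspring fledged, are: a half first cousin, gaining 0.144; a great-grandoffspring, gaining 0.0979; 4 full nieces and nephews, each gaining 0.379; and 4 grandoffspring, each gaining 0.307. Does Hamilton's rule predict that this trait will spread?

No

Hamilton's rule: the trait is favored when the sum of r·B over every recipient exceeds the actor's cost C.
r to a half first cousin = 0.0625 (half first cousins share one grandparent — one path of length 4: r = (1/2)^4 = 1/16).
r to a great-grandoffspring = 1/8 (three parent–offspring links: r = (1/2)^3 = 1/8).
r to a full niece or nephew = 1/4 (full aunt/uncle↔niece/nephew: two paths of length 3 through the shared grandparent pair: r = 2·(1/2)^3 = 1/4).
r to a grandoffspring = 0.25 (two parent–offspring links: r = (1/2)^2 = 1/4).
Summing one r·B term per recipient: 1·0.0625·0.144 + 1·0.125·0.0979 + 4·0.25·0.379 + 4·0.25·0.307 = 0.7072375.
0.7072375 < 1.9: the indirect benefit is less than the cost.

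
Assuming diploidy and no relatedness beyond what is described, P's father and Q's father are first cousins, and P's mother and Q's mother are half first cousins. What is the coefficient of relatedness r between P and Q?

With two independent routes of shared ancestry, r is the sum of the two contributions.
P and Q are related in two ways: second cousins through their fathers (r = 1/32) and half second cousins through their mothers (r = 1/64).
r = 1/32 + 1/64 = 3/64 = 0.046875.

0.046875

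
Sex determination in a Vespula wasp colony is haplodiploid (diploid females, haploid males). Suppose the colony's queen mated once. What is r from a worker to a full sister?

Haplodiploid full sisters inherit their father's entire haploid genome identically (contributing 1/2) and on average half of their mother's contribution (1/2 · 1/2 = 1/4); r = 1/2 + 1/4 = 3/4.

0.75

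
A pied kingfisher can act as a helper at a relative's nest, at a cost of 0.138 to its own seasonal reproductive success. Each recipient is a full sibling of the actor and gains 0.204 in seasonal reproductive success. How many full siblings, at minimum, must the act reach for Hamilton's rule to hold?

r to a full sibling = 1/2 (full sibs share both parents — two paths of length 2: r = 2·(1/2)^2 = 1/2).
Hamilton's rule: n·r·B > C  ⇒  n > C/(r·B) = 0.138/(0.5·0.204) = 1.353.
The smallest integer exceeding 1.353 is 2.

2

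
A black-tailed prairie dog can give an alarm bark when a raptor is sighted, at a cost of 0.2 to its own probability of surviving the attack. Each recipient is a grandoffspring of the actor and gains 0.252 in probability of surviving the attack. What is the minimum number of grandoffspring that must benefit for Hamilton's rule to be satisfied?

4

r to a grandoffspring = 1/4 (two parent–offspring links: r = (1/2)^2 = 1/4).
Hamilton's rule: n·r·B > C  ⇒  n > C/(r·B) = 0.2/(0.25·0.252) = 3.175.
The smallest integer exceeding 3.175 is 4.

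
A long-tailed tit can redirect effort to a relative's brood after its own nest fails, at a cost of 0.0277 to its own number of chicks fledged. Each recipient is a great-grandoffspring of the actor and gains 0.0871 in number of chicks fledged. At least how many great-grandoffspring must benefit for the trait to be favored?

r to a great-grandoffspring = 0.125 (three parent–offspring links: r = (1/2)^3 = 1/8).
Hamilton's rule: n·r·B > C  ⇒  n > C/(r·B) = 0.0277/(0.125·0.0871) = 2.544.
The smallest integer exceeding 2.544 is 3.

3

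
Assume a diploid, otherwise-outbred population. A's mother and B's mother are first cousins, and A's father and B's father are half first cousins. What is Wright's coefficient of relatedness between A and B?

0.046875

Relatedness sums over independent paths through distinct common ancestors.
A and B are related in two ways: second cousins through their mothers (r = 1/32) and half second cousins through their fathers (r = 1/64).
r = 1/32 + 1/64 = 0.046875.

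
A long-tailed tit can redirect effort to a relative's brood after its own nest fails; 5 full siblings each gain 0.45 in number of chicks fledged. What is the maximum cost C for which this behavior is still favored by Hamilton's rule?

r to a full sibling = 1/2 (full sibs share both parents — two paths of length 2: r = 2·(1/2)^2 = 1/2).
Hamilton's rule: n·r·B > C, so the trait is favored while C < n·r·B = 5·0.5·0.45 = 1.125.

1.125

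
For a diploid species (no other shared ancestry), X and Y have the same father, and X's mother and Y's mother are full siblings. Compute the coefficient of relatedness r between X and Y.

Relatedness sums over independent paths through distinct common ancestors.
X and Y are related in two ways: half-sibs through their shared father (r = 1/4) and first cousins through their mothers (r = 1/8).
r = 1/4 + 1/8 = 0.375.

0.375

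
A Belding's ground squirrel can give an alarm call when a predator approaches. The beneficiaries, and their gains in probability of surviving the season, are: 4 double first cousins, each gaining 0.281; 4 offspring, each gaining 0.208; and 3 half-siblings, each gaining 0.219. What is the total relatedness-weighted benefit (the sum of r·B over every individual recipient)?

r to a double first cousin = 0.25 (double first cousins share both grandparent pairs — four paths of length 4: r = 4·(1/2)^4 = 1/4).
r to an offspring = 1/2 (one parent–offspring link: r = (1/2)^1 = 1/2).
r to a half-sibling = 0.25 (half-sibs share one parent — one path of length 2: r = (1/2)^2 = 1/4).
Summing one r·B term per recipient: 4·0.25·0.281 + 4·0.5·0.208 + 3·0.25·0.219 = 0.86125.

0.86125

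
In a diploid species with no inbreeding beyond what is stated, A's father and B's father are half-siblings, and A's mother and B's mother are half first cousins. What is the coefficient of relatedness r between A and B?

0.078125

Relatedness sums over independent paths through distinct common ancestors.
A and B are related in two ways: half first cousins through their fathers (r = 1/16) and half second cousins through their mothers (r = 1/64).
r = 1/16 + 1/64 = 5/64 = 0.078125.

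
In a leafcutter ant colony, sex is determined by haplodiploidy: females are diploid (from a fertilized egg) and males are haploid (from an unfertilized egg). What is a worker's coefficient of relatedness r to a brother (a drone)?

0.25

Her haploid brother carries none of their father's genes and a random half of their mother's genome; that half matches the maternal half of her own genome with probability 1/2: r = 1/2 · 1/2 = 1/4.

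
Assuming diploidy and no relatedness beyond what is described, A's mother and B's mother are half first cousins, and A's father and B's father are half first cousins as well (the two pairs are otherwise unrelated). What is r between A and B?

0.03125

Relatedness sums over independent paths through distinct common ancestors.
A and B are related in two ways: half second cousins through their mothers (r = 1/64) and half second cousins through their fathers (r = 1/64).
r = 1/64 + 1/64 = 1/32 = 0.03125.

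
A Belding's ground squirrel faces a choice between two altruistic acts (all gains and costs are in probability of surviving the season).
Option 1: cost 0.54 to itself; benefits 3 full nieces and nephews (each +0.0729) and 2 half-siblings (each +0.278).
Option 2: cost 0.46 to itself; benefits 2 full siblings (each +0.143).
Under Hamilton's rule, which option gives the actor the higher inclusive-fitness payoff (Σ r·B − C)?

Option 1: r to a full niece or nephew = 0.25.
Option 1: r to a half-sibling = 0.25.
Option 1: Σ r·B − C = (3·0.25·0.0729 + 2·0.25·0.278) − 0.54 = -0.346325.
Option 2: r to a full sibling = 0.5.
Option 2: Σ r·B − C = (2·0.5·0.143) − 0.46 = -0.317.
Option 2 has the higher net inclusive-fitness payoff.

Option 2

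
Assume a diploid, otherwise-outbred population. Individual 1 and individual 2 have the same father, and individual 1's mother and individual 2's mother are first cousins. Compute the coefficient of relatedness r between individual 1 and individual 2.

0.28125

Independent pedigree routes through distinct common ancestors add.
Individual 1 and individual 2 are related in two ways: half-sibs through their shared father (r = 1/4) and second cousins through their mothers (r = 1/32).
r = 1/4 + 1/32 = 0.28125.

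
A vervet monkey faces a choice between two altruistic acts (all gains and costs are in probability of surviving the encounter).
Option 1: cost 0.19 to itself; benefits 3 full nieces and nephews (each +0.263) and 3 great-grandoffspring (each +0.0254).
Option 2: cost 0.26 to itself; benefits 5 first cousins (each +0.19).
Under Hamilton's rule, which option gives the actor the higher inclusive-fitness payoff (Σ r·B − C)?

Option 1

Option 1: r to a full niece or nephew = 0.25.
Option 1: r to a great-grandoffspring = 0.125.
Option 1: Σ r·B − C = (3·0.25·0.263 + 3·0.125·0.0254) − 0.19 = 0.016775.
Option 2: r to a first cousin = 0.125.
Option 2: Σ r·B − C = (5·0.125·0.19) − 0.26 = -0.14125.
Option 1 has the higher net inclusive-fitness payoff.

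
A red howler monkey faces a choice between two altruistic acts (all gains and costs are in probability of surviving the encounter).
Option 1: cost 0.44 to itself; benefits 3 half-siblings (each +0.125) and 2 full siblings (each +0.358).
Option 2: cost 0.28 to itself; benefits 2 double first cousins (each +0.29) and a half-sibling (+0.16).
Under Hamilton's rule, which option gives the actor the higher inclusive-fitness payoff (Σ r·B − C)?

Option 1

Option 1: r to a half-sibling = 0.25.
Option 1: r to a full sibling = 0.5.
Option 1: Σ r·B − C = (3·0.25·0.125 + 2·0.5·0.358) − 0.44 = 0.01175.
Option 2: r to a double first cousin = 0.25.
Option 2: r to a half-sibling = 0.25.
Option 2: Σ r·B − C = (2·0.25·0.29 + 1·0.25·0.16) − 0.28 = -0.095.
Option 1 has the higher net inclusive-fitness payoff.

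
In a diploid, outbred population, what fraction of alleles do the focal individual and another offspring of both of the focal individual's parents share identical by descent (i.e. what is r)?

0.5

Each parent–offspring link contributes a factor of 1/2, and independent paths through distinct common ancestors add.
Full sibs share both parents — two paths of length 2: r = 2·(1/2)^2 = 1/2.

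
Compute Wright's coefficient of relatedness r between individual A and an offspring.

0.5

Each parent–offspring link contributes a factor of 1/2, and independent paths through distinct common ancestors add.
One parent–offspring link: r = (1/2)^1 = 1/2.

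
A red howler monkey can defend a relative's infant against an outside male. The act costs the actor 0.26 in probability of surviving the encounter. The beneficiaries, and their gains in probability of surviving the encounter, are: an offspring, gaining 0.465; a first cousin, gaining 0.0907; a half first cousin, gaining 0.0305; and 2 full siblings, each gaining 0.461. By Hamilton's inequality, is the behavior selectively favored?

Hamilton's rule: the trait is favored when the sum of r·B over every recipient exceeds the actor's cost C.
r to an offspring = 0.5 (one parent–offspring link: r = (1/2)^1 = 1/2).
r to a first cousin = 0.125 (first cousins share one grandparent pair — two paths of length 4: r = 2·(1/2)^4 = 1/8).
r to a half first cousin = 0.0625 (half first cousins share one grandparent — one path of length 4: r = (1/2)^4 = 1/16).
r to a full sibling = 0.5 (full sibs share both parents — two paths of length 2: r = 2·(1/2)^2 = 1/2).
Summing one r·B term per recipient: 1·0.5·0.465 + 1·0.125·0.0907 + 1·0.0625·0.0305 + 2·0.5·0.461 = 0.70674375.
0.70674375 > 0.26: the indirect benefit exceeds the cost.

Yes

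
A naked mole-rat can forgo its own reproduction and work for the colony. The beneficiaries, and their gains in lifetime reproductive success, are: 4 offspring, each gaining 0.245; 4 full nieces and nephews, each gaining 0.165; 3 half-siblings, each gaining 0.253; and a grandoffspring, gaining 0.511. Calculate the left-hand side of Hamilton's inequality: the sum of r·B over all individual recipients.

0.9725

r to an offspring = 0.5 (one parent–offspring link: r = (1/2)^1 = 1/2).
r to a full niece or nephew = 1/4 (full aunt/uncle↔niece/nephew: two paths of length 3 through the shared grandparent pair: r = 2·(1/2)^3 = 1/4).
r to a half-sibling = 1/4 (half-sibs share one parent — one path of length 2: r = (1/2)^2 = 1/4).
r to a grandoffspring = 1/4 (two parent–offspring links: r = (1/2)^2 = 1/4).
Summing one r·B term per recipient: 4·0.5·0.245 + 4·0.25·0.165 + 3·0.25·0.253 + 1·0.25·0.511 = 0.9725.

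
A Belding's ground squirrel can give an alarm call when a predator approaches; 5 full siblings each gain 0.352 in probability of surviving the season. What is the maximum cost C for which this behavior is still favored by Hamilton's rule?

r to a full sibling = 1/2 (full sibs share both parents — two paths of length 2: r = 2·(1/2)^2 = 1/2).
Hamilton's rule: n·r·B > C, so the trait is favored while C < n·r·B = 5·0.5·0.352 = 0.88.

0.88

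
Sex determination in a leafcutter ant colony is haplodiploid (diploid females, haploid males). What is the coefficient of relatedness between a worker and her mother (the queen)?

0.5

One meiotic link between diploid queen and diploid daughter: r = 1/2.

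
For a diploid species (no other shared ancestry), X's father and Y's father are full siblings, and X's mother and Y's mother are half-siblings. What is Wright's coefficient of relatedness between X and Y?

0.1875

Wright's path rule: contributions from independent ancestry routes add.
X and Y are related in two ways: first cousins through their fathers (r = 1/8) and half first cousins through their mothers (r = 1/16).
r = 1/8 + 1/16 = 0.1875.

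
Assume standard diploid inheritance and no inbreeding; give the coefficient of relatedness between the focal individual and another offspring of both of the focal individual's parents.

Each parent–offspring link contributes a factor of 1/2, and independent paths through distinct common ancestors add.
Full sibs share both parents — two paths of length 2: r = 2·(1/2)^2 = 1/2.

0.5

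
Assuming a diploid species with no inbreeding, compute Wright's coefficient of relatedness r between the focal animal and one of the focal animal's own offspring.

0.5

Each parent–offspring link contributes a factor of 1/2, and independent paths through distinct common ancestors add.
One parent–offspring link: r = (1/2)^1 = 1/2.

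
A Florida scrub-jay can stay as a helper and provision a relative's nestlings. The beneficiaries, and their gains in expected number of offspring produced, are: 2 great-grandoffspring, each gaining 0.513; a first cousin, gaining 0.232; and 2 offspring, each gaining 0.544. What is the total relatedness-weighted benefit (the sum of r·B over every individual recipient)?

0.70125

r to a great-grandoffspring = 1/8 (three parent–offspring links: r = (1/2)^3 = 1/8).
r to a first cousin = 0.125 (first cousins share one grandparent pair — two paths of length 4: r = 2·(1/2)^4 = 1/8).
r to an offspring = 1/2 (one parent–offspring link: r = (1/2)^1 = 1/2).
Summing one r·B term per recipient: 2·0.125·0.513 + 1·0.125·0.232 + 2·0.5·0.544 = 0.70125.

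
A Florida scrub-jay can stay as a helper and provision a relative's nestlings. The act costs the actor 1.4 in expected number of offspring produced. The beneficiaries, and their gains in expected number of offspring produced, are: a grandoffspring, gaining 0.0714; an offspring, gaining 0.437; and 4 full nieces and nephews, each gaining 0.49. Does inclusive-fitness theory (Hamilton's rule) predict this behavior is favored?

No

Hamilton's rule: the trait is favored when the sum of r·B over every recipient exceeds the actor's cost C.
r to a grandoffspring = 0.25 (two parent–offspring links: r = (1/2)^2 = 1/4).
r to an offspring = 0.5 (one parent–offspring link: r = (1/2)^1 = 1/2).
r to a full niece or nephew = 1/4 (full aunt/uncle↔niece/nephew: two paths of length 3 through the shared grandparent pair: r = 2·(1/2)^3 = 1/4).
Summing one r·B term per recipient: 1·0.25·0.0714 + 1·0.5·0.437 + 4·0.25·0.49 = 0.72635.
0.72635 < 1.4: the indirect benefit is less than the cost.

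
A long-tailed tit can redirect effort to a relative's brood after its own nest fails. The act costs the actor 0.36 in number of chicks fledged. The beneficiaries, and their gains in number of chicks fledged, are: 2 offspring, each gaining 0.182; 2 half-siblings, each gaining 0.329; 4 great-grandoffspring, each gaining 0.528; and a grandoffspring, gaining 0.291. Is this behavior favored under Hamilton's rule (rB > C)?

Hamilton's rule: the trait is favored when the sum of r·B over every recipient exceeds the actor's cost C.
r to an offspring = 0.5 (one parent–offspring link: r = (1/2)^1 = 1/2).
r to a half-sibling = 0.25 (half-sibs share one parent — one path of length 2: r = (1/2)^2 = 1/4).
r to a great-grandoffspring = 1/8 (three parent–offspring links: r = (1/2)^3 = 1/8).
r to a grandoffspring = 0.25 (two parent–offspring links: r = (1/2)^2 = 1/4).
Summing one r·B term per recipient: 2·0.5·0.182 + 2·0.25·0.329 + 4·0.125·0.528 + 1·0.25·0.291 = 0.68325.
0.68325 > 0.36: the indirect benefit exceeds the cost.

Yes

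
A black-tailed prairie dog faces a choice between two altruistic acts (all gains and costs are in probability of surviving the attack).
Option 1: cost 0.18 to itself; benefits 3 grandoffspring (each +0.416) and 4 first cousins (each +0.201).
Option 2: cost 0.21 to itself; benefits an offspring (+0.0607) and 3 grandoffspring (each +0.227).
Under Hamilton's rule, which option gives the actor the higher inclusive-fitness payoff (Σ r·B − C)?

Option 1: r to a grandoffspring = 0.25.
Option 1: r to a first cousin = 0.125.
Option 1: Σ r·B − C = (3·0.25·0.416 + 4·0.125·0.201) − 0.18 = 0.2325.
Option 2: r to an offspring = 0.5.
Option 2: r to a grandoffspring = 0.25.
Option 2: Σ r·B − C = (1·0.5·0.0607 + 3·0.25·0.227) − 0.21 = -0.0094.
Option 1 has the higher net inclusive-fitness payoff.

Option 1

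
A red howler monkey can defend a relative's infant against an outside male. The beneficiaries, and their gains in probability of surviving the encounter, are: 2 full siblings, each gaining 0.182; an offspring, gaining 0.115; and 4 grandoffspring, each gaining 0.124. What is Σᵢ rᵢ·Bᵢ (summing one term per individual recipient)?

r to a full sibling = 1/2 (full sibs share both parents — two paths of length 2: r = 2·(1/2)^2 = 1/2).
r to an offspring = 1/2 (one parent–offspring link: r = (1/2)^1 = 1/2).
r to a grandoffspring = 1/4 (two parent–offspring links: r = (1/2)^2 = 1/4).
Summing one r·B term per recipient: 2·0.5·0.182 + 1·0.5·0.115 + 4·0.25·0.124 = 0.3635.

0.3635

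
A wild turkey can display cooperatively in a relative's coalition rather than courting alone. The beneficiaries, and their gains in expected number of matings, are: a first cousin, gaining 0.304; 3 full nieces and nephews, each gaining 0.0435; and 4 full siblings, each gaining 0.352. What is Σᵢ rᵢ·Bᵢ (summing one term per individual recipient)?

0.774625

r to a first cousin = 1/8 (first cousins share one grandparent pair — two paths of length 4: r = 2·(1/2)^4 = 1/8).
r to a full niece or nephew = 1/4 (full aunt/uncle↔niece/nephew: two paths of length 3 through the shared grandparent pair: r = 2·(1/2)^3 = 1/4).
r to a full sibling = 1/2 (full sibs share both parents — two paths of length 2: r = 2·(1/2)^2 = 1/2).
Summing one r·B term per recipient: 1·0.125·0.304 + 3·0.25·0.0435 + 4·0.5·0.352 = 0.774625.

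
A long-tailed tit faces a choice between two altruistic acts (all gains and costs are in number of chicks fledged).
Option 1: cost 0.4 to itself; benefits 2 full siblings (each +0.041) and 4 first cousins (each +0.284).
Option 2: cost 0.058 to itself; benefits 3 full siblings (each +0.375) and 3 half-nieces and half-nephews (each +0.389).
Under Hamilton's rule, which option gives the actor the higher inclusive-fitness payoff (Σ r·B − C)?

Option 2

Option 1: r to a full sibling = 0.5.
Option 1: r to a first cousin = 0.125.
Option 1: Σ r·B − C = (2·0.5·0.041 + 4·0.125·0.284) − 0.4 = -0.217.
Option 2: r to a full sibling = 0.5.
Option 2: r to a half-niece or half-nephew = 0.125.
Option 2: Σ r·B − C = (3·0.5·0.375 + 3·0.125·0.389) − 0.058 = 0.650375.
Option 2 has the higher net inclusive-fitness payoff.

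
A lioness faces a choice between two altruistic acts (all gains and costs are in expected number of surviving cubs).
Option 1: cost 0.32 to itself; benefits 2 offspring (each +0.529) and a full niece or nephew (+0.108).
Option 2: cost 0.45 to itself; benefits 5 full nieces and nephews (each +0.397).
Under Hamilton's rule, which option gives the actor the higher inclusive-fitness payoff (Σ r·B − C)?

Option 1: r to an offspring = 0.5.
Option 1: r to a full niece or nephew = 0.25.
Option 1: Σ r·B − C = (2·0.5·0.529 + 1·0.25·0.108) − 0.32 = 0.236.
Option 2: r to a full niece or nephew = 0.25.
Option 2: Σ r·B − C = (5·0.25·0.397) − 0.45 = 0.04625.
Option 1 has the higher net inclusive-fitness payoff.

Option 1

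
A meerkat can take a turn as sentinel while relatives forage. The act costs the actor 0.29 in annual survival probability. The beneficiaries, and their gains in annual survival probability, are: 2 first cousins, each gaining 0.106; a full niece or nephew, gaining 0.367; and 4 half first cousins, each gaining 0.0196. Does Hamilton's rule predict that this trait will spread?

Hamilton's rule: the trait is favored when the sum of r·B over every recipient exceeds the actor's cost C.
r to a first cousin = 1/8 (first cousins share one grandparent pair — two paths of length 4: r = 2·(1/2)^4 = 1/8).
r to a full niece or nephew = 0.25 (full aunt/uncle↔niece/nephew: two paths of length 3 through the shared grandparent pair: r = 2·(1/2)^3 = 1/4).
r to a half first cousin = 1/16 (half first cousins share one grandparent — one path of length 4: r = (1/2)^4 = 1/16).
Summing one r·B term per recipient: 2·0.125·0.106 + 1·0.25·0.367 + 4·0.0625·0.0196 = 0.12315.
0.12315 < 0.29: the indirect benefit is less than the cost.

No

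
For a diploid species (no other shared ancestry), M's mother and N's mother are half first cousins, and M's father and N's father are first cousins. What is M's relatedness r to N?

Wright's path rule: contributions from independent ancestry routes add.
M and N are related in two ways: half second cousins through their mothers (r = 1/64) and second cousins through their fathers (r = 1/32).
r = 1/64 + 1/32 = 0.046875.

0.046875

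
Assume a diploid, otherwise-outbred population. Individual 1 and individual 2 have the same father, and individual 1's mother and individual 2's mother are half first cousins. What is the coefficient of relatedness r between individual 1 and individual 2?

Relatedness sums over independent paths through distinct common ancestors.
Individual 1 and individual 2 are related in two ways: half-sibs through their shared father (r = 1/4) and half second cousins through their mothers (r = 1/64).
r = 1/4 + 1/64 = 17/64 = 0.265625.

0.265625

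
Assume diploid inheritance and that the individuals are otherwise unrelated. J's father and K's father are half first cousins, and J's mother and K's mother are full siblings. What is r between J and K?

With two independent routes of shared ancestry, r is the sum of the two contributions.
J and K are related in two ways: half second cousins through their fathers (r = 1/64) and first cousins through their mothers (r = 1/8).
r = 1/64 + 1/8 = 0.140625.

0.140625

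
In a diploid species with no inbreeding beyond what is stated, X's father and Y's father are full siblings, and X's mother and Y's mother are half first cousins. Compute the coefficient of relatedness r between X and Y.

0.140625

Wright's path rule: contributions from independent ancestry routes add.
X and Y are related in two ways: first cousins through their fathers (r = 1/8) and half second cousins through their mothers (r = 1/64).
r = 1/8 + 1/64 = 9/64 = 0.140625.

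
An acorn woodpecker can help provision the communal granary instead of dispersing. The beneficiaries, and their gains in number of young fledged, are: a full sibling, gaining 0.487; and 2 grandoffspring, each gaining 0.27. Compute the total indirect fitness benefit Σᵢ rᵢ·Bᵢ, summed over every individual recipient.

r to a full sibling = 0.5 (full sibs share both parents — two paths of length 2: r = 2·(1/2)^2 = 1/2).
r to a grandoffspring = 0.25 (two parent–offspring links: r = (1/2)^2 = 1/4).
Summing one r·B term per recipient: 1·0.5·0.487 + 2·0.25·0.27 = 0.3785.

0.3785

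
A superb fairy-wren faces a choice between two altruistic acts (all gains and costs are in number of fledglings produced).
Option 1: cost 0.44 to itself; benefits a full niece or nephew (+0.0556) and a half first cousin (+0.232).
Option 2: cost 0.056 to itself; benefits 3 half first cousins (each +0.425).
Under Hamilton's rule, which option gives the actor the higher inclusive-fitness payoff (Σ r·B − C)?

Option 2

Option 1: r to a full niece or nephew = 0.25.
Option 1: r to a half first cousin = 0.0625.
Option 1: Σ r·B − C = (1·0.25·0.0556 + 1·0.0625·0.232) − 0.44 = -0.4116.
Option 2: r to a half first cousin = 0.0625.
Option 2: Σ r·B − C = (3·0.0625·0.425) − 0.056 = 0.0236875.
Option 2 has the higher net inclusive-fitness payoff.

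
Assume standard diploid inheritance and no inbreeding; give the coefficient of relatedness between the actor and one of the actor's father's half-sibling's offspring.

Each parent–offspring link contributes a factor of 1/2, and independent paths through distinct common ancestors add.
Half first cousins share one grandparent — one path of length 4: r = (1/2)^4 = 1/16.

0.0625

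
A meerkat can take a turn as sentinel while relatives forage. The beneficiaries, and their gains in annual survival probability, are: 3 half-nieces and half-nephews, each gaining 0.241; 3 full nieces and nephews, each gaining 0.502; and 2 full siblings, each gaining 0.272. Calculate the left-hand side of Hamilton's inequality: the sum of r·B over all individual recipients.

0.738875

r to a half-niece or half-nephew = 0.125 (half-aunt/uncle↔niece/nephew: one path of length 3: r = (1/2)^3 = 1/8).
r to a full niece or nephew = 1/4 (full aunt/uncle↔niece/nephew: two paths of length 3 through the shared grandparent pair: r = 2·(1/2)^3 = 1/4).
r to a full sibling = 1/2 (full sibs share both parents — two paths of length 2: r = 2·(1/2)^2 = 1/2).
Summing one r·B term per recipient: 3·0.125·0.241 + 3·0.25·0.502 + 2·0.5·0.272 = 0.738875.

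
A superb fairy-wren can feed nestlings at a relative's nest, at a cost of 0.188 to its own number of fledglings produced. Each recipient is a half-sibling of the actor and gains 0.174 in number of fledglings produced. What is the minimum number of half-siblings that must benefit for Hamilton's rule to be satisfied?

5

r to a half-sibling = 1/4 (half-sibs share one parent — one path of length 2: r = (1/2)^2 = 1/4).
Hamilton's rule: n·r·B > C  ⇒  n > C/(r·B) = 0.188/(0.25·0.174) = 4.322.
The smallest integer exceeding 4.322 is 5.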